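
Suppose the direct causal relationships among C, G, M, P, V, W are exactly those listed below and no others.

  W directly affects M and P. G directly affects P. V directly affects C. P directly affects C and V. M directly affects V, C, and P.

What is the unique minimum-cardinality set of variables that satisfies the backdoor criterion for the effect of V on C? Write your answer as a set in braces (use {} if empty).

Variables eligible for adjustment (non-descendants of V, excluding V and C): {G, M, P, W}.
Backdoor paths from V to C:
  P1: V <- M <- W -> P -> C
  P2: V <- M -> P -> C
  P3: V <- M -> C
  P4: V <- P <- W -> M -> C
  P5: V <- P <- M -> C
  P6: V <- P -> C
The empty set is not sufficient: P1 (V <- M <- W -> P -> C) has no collider blocking it and no conditioned non-collider, so it is open.
Try {M, P}:
  P1: blocked at chain node M ∈ conditioning set.
  P2: blocked at fork node M ∈ conditioning set.
  P3: blocked at fork node M ∈ conditioning set.
  P4: blocked at chain node P ∈ conditioning set.
  P5: blocked at chain node P ∈ conditioning set.
  P6: blocked at fork node P ∈ conditioning set.
{M, P} contains no descendant of V and blocks every backdoor path.
Every element of {M, P} is needed (dropping M leaves P3 open; dropping P leaves P6 open), so no proper subset is valid.
Among all size-2 subsets of the eligible variables, only {M, P} blocks every backdoor path, so it is the unique smallest valid adjustment set.

{M, P}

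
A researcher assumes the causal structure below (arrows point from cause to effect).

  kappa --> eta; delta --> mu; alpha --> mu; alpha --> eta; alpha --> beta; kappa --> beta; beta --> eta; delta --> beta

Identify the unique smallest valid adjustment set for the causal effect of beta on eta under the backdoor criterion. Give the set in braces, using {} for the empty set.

{alpha, kappa}

Variables eligible for adjustment (non-descendants of beta, excluding beta and eta): {alpha, delta, kappa, mu}.
Backdoor paths from beta to eta:
  P1: beta <- kappa -> eta
  P2: beta <- alpha -> eta
  P3: beta <- delta -> mu <- alpha -> eta
The empty set is not sufficient: P1 (beta <- kappa -> eta) has no collider blocking it and no conditioned non-collider, so it is open.
Try {alpha, kappa}:
  P1: blocked at fork node kappa ∈ conditioning set.
  P2: blocked at fork node alpha ∈ conditioning set.
  P3: blocked at collider mu (neither it nor any descendant is in the conditioning set).
{alpha, kappa} contains no descendant of beta and blocks every backdoor path.
Every element of {alpha, kappa} is needed (dropping alpha leaves P2 open; dropping kappa leaves P1 open), so no proper subset is valid.
Among all size-2 subsets of the eligible variables, only {alpha, kappa} blocks every backdoor path, so it is the unique smallest valid adjustment set.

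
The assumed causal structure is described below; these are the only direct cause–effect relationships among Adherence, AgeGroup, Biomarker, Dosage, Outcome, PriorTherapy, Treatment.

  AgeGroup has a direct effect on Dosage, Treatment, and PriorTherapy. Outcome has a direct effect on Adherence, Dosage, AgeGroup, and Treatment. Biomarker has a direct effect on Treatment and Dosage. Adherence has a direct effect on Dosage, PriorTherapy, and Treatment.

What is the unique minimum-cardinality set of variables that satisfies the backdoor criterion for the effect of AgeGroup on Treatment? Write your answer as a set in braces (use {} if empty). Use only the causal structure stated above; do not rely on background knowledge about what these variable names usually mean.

Variables eligible for adjustment (non-descendants of AgeGroup, excluding AgeGroup and Treatment): {Adherence, Biomarker, Outcome}.
Backdoor paths from AgeGroup to Treatment:
  P1: AgeGroup <- Outcome -> Adherence -> Treatment
  P2: AgeGroup <- Outcome -> Adherence -> Dosage <- Biomarker -> Treatment
  P3: AgeGroup <- Outcome -> Treatment
  P4: AgeGroup <- Outcome -> Dosage <- Adherence -> Treatment
  P5: AgeGroup <- Outcome -> Dosage <- Biomarker -> Treatment
The empty set is not sufficient: P1 (AgeGroup <- Outcome -> Adherence -> Treatment) has no collider blocking it and no conditioned non-collider, so it is open.
Try {Outcome}:
  P1: blocked at fork node Outcome ∈ conditioning set.
  P2: blocked at fork node Outcome ∈ conditioning set.
  P3: blocked at fork node Outcome ∈ conditioning set.
  P4: blocked at fork node Outcome ∈ conditioning set.
  P5: blocked at fork node Outcome ∈ conditioning set.
{Outcome} contains no descendant of AgeGroup and blocks every backdoor path.
No other singleton works — e.g. {Adherence} leaves P3 open — so {Outcome} is the unique smallest valid adjustment set.

{Outcome}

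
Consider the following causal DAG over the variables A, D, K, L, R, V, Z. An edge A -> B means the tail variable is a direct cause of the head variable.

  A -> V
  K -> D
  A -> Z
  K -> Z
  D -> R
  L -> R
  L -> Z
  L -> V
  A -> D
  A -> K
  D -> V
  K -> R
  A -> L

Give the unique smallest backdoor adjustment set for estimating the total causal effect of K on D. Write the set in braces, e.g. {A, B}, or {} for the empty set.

Variables eligible for adjustment (non-descendants of K, excluding K and D): {A, L}.
Backdoor paths from K to D:
  P1: K <- A -> D
  P2: K <- A -> L -> R <- D
  P3: K <- A -> L -> V <- D
  P4: K <- A -> Z <- L -> R <- D
  P5: K <- A -> Z <- L -> V <- D
  P6: K <- A -> V <- D
  P7: K <- A -> V <- L -> R <- D
The empty set is not sufficient: P1 (K <- A -> D) has no collider blocking it and no conditioned non-collider, so it is open.
Try {A}:
  P1: blocked at fork node A ∈ conditioning set.
  P2: blocked at fork node A ∈ conditioning set.
  P3: blocked at fork node A ∈ conditioning set.
  P4: blocked at fork node A ∈ conditioning set.
  P5: blocked at fork node A ∈ conditioning set.
  P6: blocked at fork node A ∈ conditioning set.
  P7: blocked at fork node A ∈ conditioning set.
{A} contains no descendant of K and blocks every backdoor path.
No other singleton works — e.g. {L} leaves P1 open — so {A} is the unique smallest valid adjustment set.

{A}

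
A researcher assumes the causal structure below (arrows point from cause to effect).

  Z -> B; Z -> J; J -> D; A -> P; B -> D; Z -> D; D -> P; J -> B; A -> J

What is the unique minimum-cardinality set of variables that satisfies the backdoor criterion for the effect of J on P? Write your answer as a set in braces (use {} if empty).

{A, Z}

Variables eligible for adjustment (non-descendants of J, excluding J and P): {A, Z}.
Backdoor paths from J to P:
  P1: J <- A -> P
  P2: J <- Z -> B -> D -> P
  P3: J <- Z -> D -> P
The empty set is not sufficient: P1 (J <- A -> P) has no collider blocking it and no conditioned non-collider, so it is open.
Try {A, Z}:
  P1: blocked at fork node A ∈ conditioning set.
  P2: blocked at fork node Z ∈ conditioning set.
  P3: blocked at fork node Z ∈ conditioning set.
{A, Z} contains no descendant of J and blocks every backdoor path.
Every element of {A, Z} is needed (dropping A leaves P1 open; dropping Z leaves P2 open), so no proper subset is valid.
Among all size-2 subsets of the eligible variables, only {A, Z} blocks every backdoor path, so it is the unique smallest valid adjustment set.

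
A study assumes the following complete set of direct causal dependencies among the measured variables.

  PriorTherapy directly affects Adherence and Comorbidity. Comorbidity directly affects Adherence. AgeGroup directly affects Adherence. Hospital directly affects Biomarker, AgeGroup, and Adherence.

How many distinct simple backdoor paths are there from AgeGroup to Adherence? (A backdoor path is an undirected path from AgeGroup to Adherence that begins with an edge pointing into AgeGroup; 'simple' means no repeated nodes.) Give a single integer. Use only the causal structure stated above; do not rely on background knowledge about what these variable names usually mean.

A backdoor path from AgeGroup to Adherence is any simple undirected path whose first edge points into AgeGroup (i.e. leaves AgeGroup via a parent).
Parents of AgeGroup: {Hospital}.
Enumerating:
  P1: AgeGroup <- Hospital -> Adherence
That exhausts the simple backdoor paths. Count: 1.

1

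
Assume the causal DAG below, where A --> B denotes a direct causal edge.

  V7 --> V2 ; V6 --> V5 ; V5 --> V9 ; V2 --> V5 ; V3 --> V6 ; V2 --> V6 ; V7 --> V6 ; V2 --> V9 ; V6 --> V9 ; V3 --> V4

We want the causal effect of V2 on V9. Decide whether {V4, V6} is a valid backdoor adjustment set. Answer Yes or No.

No

Backdoor paths from V2 to V9 (paths whose first edge points into V2):
  P1: V2 <- V7 -> V6 -> V5 -> V9
  P2: V2 <- V7 -> V6 -> V9
Condition 1 (no descendant of V2 in the set): FAILS — V6 is a descendant of V2.
Condition 2 (every backdoor path blocked by {V4, V6}):
  P1: blocked at chain node V6 ∈ conditioning set.
  P2: blocked at chain node V6 ∈ conditioning set.
{V4, V6} does not satisfy the backdoor criterion.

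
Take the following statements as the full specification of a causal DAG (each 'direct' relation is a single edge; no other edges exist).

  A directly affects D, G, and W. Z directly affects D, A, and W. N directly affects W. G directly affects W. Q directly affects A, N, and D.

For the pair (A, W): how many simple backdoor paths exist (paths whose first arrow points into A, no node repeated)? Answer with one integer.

A backdoor path from A to W is any simple undirected path whose first edge points into A (i.e. leaves A via a parent).
Parents of A: {Q, Z}.
Enumerating:
  P1: A <- Z -> W
  P2: A <- Z -> D <- Q -> N -> W
  P3: A <- Q -> N -> W
  P4: A <- Q -> D <- Z -> W
That exhausts the simple backdoor paths. Count: 4.

4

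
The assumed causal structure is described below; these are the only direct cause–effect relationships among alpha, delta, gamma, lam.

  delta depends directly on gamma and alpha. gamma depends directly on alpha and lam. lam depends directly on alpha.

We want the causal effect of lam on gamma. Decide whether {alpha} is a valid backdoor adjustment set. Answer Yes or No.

Backdoor paths from lam to gamma (paths whose first edge points into lam):
  P1: lam <- alpha -> gamma
  P2: lam <- alpha -> delta <- gamma
Condition 1 (no descendant of lam in the set): holds — descendants of lam are {delta, gamma}; none are in {alpha}.
Condition 2 (every backdoor path blocked by {alpha}):
  P1: blocked at fork node alpha ∈ conditioning set.
  P2: blocked at fork node alpha ∈ conditioning set.
{alpha} satisfies the backdoor criterion.

Yes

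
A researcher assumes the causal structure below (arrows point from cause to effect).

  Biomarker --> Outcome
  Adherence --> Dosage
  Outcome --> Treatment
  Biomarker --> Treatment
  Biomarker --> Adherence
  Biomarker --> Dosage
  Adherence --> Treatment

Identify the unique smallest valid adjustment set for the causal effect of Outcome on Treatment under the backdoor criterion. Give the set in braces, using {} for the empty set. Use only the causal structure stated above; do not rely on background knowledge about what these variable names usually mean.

{Biomarker}

Variables eligible for adjustment (non-descendants of Outcome, excluding Outcome and Treatment): {Adherence, Biomarker, Dosage}.
Backdoor paths from Outcome to Treatment:
  P1: Outcome <- Biomarker -> Adherence -> Treatment
  P2: Outcome <- Biomarker -> Dosage <- Adherence -> Treatment
  P3: Outcome <- Biomarker -> Treatment
The empty set is not sufficient: P1 (Outcome <- Biomarker -> Adherence -> Treatment) has no collider blocking it and no conditioned non-collider, so it is open.
Try {Biomarker}:
  P1: blocked at fork node Biomarker ∈ conditioning set.
  P2: blocked at fork node Biomarker ∈ conditioning set.
  P3: blocked at fork node Biomarker ∈ conditioning set.
{Biomarker} contains no descendant of Outcome and blocks every backdoor path.
No other singleton works — e.g. {Adherence} leaves P3 open — so {Biomarker} is the unique smallest valid adjustment set.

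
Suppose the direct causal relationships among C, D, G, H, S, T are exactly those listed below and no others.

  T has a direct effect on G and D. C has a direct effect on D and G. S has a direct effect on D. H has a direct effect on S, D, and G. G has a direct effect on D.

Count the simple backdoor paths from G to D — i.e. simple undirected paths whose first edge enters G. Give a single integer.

4

A backdoor path from G to D is any simple undirected path whose first edge points into G (i.e. leaves G via a parent).
Parents of G: {C, H, T}.
Enumerating:
  P1: G <- H -> S -> D
  P2: G <- H -> D
  P3: G <- T -> D
  P4: G <- C -> D
That exhausts the simple backdoor paths. Count: 4.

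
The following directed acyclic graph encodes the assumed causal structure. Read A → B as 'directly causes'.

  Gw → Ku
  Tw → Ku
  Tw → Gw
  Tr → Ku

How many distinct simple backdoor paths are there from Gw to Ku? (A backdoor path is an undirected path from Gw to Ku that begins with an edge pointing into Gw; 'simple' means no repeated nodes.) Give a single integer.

A backdoor path from Gw to Ku is any simple undirected path whose first edge points into Gw (i.e. leaves Gw via a parent).
Parents of Gw: {Tw}.
Enumerating:
  P1: Gw <- Tw -> Ku
That exhausts the simple backdoor paths. Count: 1.

1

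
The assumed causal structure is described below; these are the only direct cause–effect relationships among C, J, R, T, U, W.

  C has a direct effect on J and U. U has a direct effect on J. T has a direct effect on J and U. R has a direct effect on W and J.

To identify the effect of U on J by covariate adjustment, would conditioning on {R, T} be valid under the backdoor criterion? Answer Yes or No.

No

Backdoor paths from U to J (paths whose first edge points into U):
  P1: U <- T -> J
  P2: U <- C -> J
Condition 1 (no descendant of U in the set): holds — descendants of U are {J}; none are in {R, T}.
Condition 2 (every backdoor path blocked by {R, T}):
  P1: blocked at fork node T ∈ conditioning set.
  P2: open — no interior node is in the conditioning set.
{R, T} does not satisfy the backdoor criterion.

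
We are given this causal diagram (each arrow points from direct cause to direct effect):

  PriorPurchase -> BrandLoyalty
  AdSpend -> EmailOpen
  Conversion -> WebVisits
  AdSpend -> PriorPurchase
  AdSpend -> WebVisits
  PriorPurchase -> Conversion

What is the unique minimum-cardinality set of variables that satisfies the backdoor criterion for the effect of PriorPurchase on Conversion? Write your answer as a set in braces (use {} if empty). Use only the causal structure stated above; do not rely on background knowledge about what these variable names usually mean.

{}

Variables eligible for adjustment (non-descendants of PriorPurchase, excluding PriorPurchase and Conversion): {AdSpend, EmailOpen}.
Backdoor paths from PriorPurchase to Conversion:
  P1: PriorPurchase <- AdSpend -> WebVisits <- Conversion
Each backdoor path contains an unconditioned collider, so every path is already blocked with the empty conditioning set:
  P1: blocked at collider WebVisits (neither it nor any descendant is in the conditioning set).
The empty set is therefore the unique smallest valid set.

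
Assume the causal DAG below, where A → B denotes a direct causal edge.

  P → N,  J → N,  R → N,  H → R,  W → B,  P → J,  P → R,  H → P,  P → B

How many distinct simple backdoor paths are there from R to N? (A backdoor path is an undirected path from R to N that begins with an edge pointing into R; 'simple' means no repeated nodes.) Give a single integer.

A backdoor path from R to N is any simple undirected path whose first edge points into R (i.e. leaves R via a parent).
Parents of R: {H, P}.
Enumerating:
  P1: R <- H -> P -> J -> N
  P2: R <- H -> P -> N
  P3: R <- P -> J -> N
  P4: R <- P -> N
That exhausts the simple backdoor paths. Count: 4.

4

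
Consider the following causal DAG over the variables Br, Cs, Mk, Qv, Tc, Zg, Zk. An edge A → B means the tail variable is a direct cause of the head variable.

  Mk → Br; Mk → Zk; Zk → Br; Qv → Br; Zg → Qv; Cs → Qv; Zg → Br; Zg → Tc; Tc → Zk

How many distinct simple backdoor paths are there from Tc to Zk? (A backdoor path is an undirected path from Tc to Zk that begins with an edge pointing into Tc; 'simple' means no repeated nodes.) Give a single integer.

A backdoor path from Tc to Zk is any simple undirected path whose first edge points into Tc (i.e. leaves Tc via a parent).
Parents of Tc: {Zg}.
Enumerating:
  P1: Tc <- Zg -> Qv -> Br <- Mk -> Zk
  P2: Tc <- Zg -> Qv -> Br <- Zk
  P3: Tc <- Zg -> Br <- Mk -> Zk
  P4: Tc <- Zg -> Br <- Zk
That exhausts the simple backdoor paths. Count: 4.

4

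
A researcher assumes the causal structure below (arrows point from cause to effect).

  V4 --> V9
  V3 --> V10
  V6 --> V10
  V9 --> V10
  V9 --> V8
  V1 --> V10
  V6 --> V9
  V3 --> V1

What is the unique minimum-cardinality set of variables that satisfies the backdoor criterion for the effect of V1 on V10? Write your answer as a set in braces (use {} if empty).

{V3}

Variables eligible for adjustment (non-descendants of V1, excluding V1 and V10): {V3, V4, V6, V8, V9}.
Backdoor paths from V1 to V10:
  P1: V1 <- V3 -> V10
The empty set is not sufficient: P1 (V1 <- V3 -> V10) has no collider blocking it and no conditioned non-collider, so it is open.
Try {V3}:
  P1: blocked at fork node V3 ∈ conditioning set.
{V3} contains no descendant of V1 and blocks every backdoor path.
No other singleton works — e.g. {V6} leaves P1 open — so {V3} is the unique smallest valid adjustment set.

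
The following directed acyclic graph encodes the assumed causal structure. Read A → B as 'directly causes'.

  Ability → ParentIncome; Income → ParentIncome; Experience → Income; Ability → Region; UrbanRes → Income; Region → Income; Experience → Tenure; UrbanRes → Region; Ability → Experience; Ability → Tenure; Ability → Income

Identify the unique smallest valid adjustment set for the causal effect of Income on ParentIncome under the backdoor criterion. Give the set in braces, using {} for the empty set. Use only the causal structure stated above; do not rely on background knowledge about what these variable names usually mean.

{Ability}

Variables eligible for adjustment (non-descendants of Income, excluding Income and ParentIncome): {Ability, Experience, Region, Tenure, UrbanRes}.
Backdoor paths from Income to ParentIncome:
  P1: Income <- UrbanRes -> Region <- Ability -> ParentIncome
  P2: Income <- Ability -> ParentIncome
  P3: Income <- Region <- Ability -> ParentIncome
  P4: Income <- Experience <- Ability -> ParentIncome
  P5: Income <- Experience -> Tenure <- Ability -> ParentIncome
The empty set is not sufficient: P2 (Income <- Ability -> ParentIncome) has no collider blocking it and no conditioned non-collider, so it is open.
Try {Ability}:
  P1: blocked at collider Region (neither it nor any descendant is in the conditioning set).
  P2: blocked at fork node Ability ∈ conditioning set.
  P3: blocked at fork node Ability ∈ conditioning set.
  P4: blocked at fork node Ability ∈ conditioning set.
  P5: blocked at collider Tenure (neither it nor any descendant is in the conditioning set).
{Ability} contains no descendant of Income and blocks every backdoor path.
No other singleton works — e.g. {UrbanRes} leaves P2 open — so {Ability} is the unique smallest valid adjustment set.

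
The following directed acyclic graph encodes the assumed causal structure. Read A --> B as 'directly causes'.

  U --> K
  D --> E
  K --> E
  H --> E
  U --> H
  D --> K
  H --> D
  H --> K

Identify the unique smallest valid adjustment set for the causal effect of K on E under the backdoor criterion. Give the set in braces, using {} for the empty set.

{D, H}

Variables eligible for adjustment (non-descendants of K, excluding K and E): {D, H, U}.
Backdoor paths from K to E:
  P1: K <- U -> H -> D -> E
  P2: K <- U -> H -> E
  P3: K <- H -> D -> E
  P4: K <- H -> E
  P5: K <- D <- H -> E
  P6: K <- D -> E
The empty set is not sufficient: P1 (K <- U -> H -> D -> E) has no collider blocking it and no conditioned non-collider, so it is open.
Try {D, H}:
  P1: blocked at chain node H ∈ conditioning set.
  P2: blocked at chain node H ∈ conditioning set.
  P3: blocked at fork node H ∈ conditioning set.
  P4: blocked at fork node H ∈ conditioning set.
  P5: blocked at chain node D ∈ conditioning set.
  P6: blocked at fork node D ∈ conditioning set.
{D, H} contains no descendant of K and blocks every backdoor path.
Every element of {D, H} is needed (dropping D leaves P6 open; dropping H leaves P2 open), so no proper subset is valid.
Among all size-2 subsets of the eligible variables, only {D, H} blocks every backdoor path, so it is the unique smallest valid adjustment set.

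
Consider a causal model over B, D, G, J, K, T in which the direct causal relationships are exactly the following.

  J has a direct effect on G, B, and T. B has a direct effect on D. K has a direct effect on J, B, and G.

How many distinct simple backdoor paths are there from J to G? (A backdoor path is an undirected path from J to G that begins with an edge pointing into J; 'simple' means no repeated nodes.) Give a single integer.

A backdoor path from J to G is any simple undirected path whose first edge points into J (i.e. leaves J via a parent).
Parents of J: {K}.
Enumerating:
  P1: J <- K -> G
That exhausts the simple backdoor paths. Count: 1.

1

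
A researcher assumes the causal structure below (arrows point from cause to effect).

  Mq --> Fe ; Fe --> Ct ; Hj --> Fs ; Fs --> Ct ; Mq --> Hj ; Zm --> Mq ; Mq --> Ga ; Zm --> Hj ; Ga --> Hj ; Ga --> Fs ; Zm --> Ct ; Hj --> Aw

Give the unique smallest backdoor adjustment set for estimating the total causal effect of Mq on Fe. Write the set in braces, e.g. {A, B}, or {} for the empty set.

{}

Variables eligible for adjustment (non-descendants of Mq, excluding Mq and Fe): {Zm}.
Backdoor paths from Mq to Fe:
  P1: Mq <- Zm -> Hj <- Ga -> Fs -> Ct <- Fe
  P2: Mq <- Zm -> Hj -> Fs -> Ct <- Fe
  P3: Mq <- Zm -> Ct <- Fe
Each backdoor path contains an unconditioned collider, so every path is already blocked with the empty conditioning set:
  P1: blocked at collider Hj (neither it nor any descendant is in the conditioning set).
  P2: blocked at collider Ct (neither it nor any descendant is in the conditioning set).
  P3: blocked at collider Ct (neither it nor any descendant is in the conditioning set).
The empty set is therefore the unique smallest valid set.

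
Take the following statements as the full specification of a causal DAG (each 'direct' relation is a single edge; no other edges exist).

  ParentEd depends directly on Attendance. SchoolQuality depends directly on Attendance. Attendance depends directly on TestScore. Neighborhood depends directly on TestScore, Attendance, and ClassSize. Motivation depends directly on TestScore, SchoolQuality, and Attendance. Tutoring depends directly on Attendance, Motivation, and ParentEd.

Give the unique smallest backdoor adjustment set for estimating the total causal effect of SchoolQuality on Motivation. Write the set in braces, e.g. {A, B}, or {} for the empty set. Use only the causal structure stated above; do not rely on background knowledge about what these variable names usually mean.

Variables eligible for adjustment (non-descendants of SchoolQuality, excluding SchoolQuality and Motivation): {Attendance, ClassSize, Neighborhood, ParentEd, TestScore}.
Backdoor paths from SchoolQuality to Motivation:
  P1: SchoolQuality <- Attendance <- TestScore -> Motivation
  P2: SchoolQuality <- Attendance -> Neighborhood <- TestScore -> Motivation
  P3: SchoolQuality <- Attendance -> Motivation
  P4: SchoolQuality <- Attendance -> ParentEd -> Tutoring <- Motivation
  P5: SchoolQuality <- Attendance -> Tutoring <- Motivation
The empty set is not sufficient: P1 (SchoolQuality <- Attendance <- TestScore -> Motivation) has no collider blocking it and no conditioned non-collider, so it is open.
Try {Attendance}:
  P1: blocked at chain node Attendance ∈ conditioning set.
  P2: blocked at fork node Attendance ∈ conditioning set.
  P3: blocked at fork node Attendance ∈ conditioning set.
  P4: blocked at fork node Attendance ∈ conditioning set.
  P5: blocked at fork node Attendance ∈ conditioning set.
{Attendance} contains no descendant of SchoolQuality and blocks every backdoor path.
No other singleton works — e.g. {TestScore} leaves P3 open — so {Attendance} is the unique smallest valid adjustment set.

{Attendance}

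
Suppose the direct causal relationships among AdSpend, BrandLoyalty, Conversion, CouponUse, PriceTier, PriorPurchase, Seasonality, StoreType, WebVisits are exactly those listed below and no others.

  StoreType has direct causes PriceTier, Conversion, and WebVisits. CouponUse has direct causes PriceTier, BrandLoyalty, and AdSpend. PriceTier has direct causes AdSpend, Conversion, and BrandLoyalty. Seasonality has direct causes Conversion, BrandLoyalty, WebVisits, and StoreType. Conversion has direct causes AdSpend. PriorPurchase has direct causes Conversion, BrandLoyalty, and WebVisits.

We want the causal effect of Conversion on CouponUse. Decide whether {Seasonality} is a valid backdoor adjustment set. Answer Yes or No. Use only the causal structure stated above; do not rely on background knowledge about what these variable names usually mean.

No

Backdoor paths from Conversion to CouponUse (paths whose first edge points into Conversion):
  P1: Conversion <- AdSpend -> PriceTier <- BrandLoyalty -> CouponUse
  P2: Conversion <- AdSpend -> PriceTier -> StoreType <- WebVisits -> Seasonality <- BrandLoyalty -> CouponUse
  P3: Conversion <- AdSpend -> PriceTier -> StoreType <- WebVisits -> PriorPurchase <- BrandLoyalty -> CouponUse
  P4: Conversion <- AdSpend -> PriceTier -> StoreType -> Seasonality <- BrandLoyalty -> CouponUse
  P5: Conversion <- AdSpend -> PriceTier -> StoreType -> Seasonality <- WebVisits -> PriorPurchase <- BrandLoyalty -> CouponUse
  P6: Conversion <- AdSpend -> PriceTier -> CouponUse
  P7: Conversion <- AdSpend -> CouponUse
Condition 1 (no descendant of Conversion in the set): FAILS — Seasonality is a descendant of Conversion.
Condition 2 (every backdoor path blocked by {Seasonality}):
  P1: open — collider(s) PriceTier are conditioned on (or have a conditioned descendant) and no non-collider on the path is in the set.
  P2: open — collider(s) StoreType, Seasonality are conditioned on (or have a conditioned descendant) and no non-collider on the path is in the set.
  P3: blocked at collider PriorPurchase (neither it nor any descendant is in the conditioning set).
  P4: open — collider(s) Seasonality are conditioned on (or have a conditioned descendant) and no non-collider on the path is in the set.
  P5: blocked at collider PriorPurchase (neither it nor any descendant is in the conditioning set).
  P6: open — no interior node is in the conditioning set.
  P7: open — no interior node is in the conditioning set.
{Seasonality} does not satisfy the backdoor criterion.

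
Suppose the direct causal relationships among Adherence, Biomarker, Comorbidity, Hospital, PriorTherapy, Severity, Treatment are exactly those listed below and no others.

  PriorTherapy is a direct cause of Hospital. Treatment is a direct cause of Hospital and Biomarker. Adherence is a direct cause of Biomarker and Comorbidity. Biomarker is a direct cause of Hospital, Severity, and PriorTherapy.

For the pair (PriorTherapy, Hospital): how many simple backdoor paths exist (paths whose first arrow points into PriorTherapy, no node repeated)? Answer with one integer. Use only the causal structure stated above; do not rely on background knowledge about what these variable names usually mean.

2

A backdoor path from PriorTherapy to Hospital is any simple undirected path whose first edge points into PriorTherapy (i.e. leaves PriorTherapy via a parent).
Parents of PriorTherapy: {Biomarker}.
Enumerating:
  P1: PriorTherapy <- Biomarker <- Treatment -> Hospital
  P2: PriorTherapy <- Biomarker -> Hospital
That exhausts the simple backdoor paths. Count: 2.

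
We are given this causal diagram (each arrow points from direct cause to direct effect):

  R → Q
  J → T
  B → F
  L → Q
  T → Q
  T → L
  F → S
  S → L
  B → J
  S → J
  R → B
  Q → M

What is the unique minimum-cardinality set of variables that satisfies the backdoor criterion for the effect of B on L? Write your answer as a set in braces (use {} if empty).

Variables eligible for adjustment (non-descendants of B, excluding B and L): {R}.
Backdoor paths from B to L:
  P1: B <- R -> Q <- T <- J <- S -> L
  P2: B <- R -> Q <- T -> L
  P3: B <- R -> Q <- L
Each backdoor path contains an unconditioned collider, so every path is already blocked with the empty conditioning set:
  P1: blocked at collider Q (neither it nor any descendant is in the conditioning set).
  P2: blocked at collider Q (neither it nor any descendant is in the conditioning set).
  P3: blocked at collider Q (neither it nor any descendant is in the conditioning set).
The empty set is therefore the unique smallest valid set.

{}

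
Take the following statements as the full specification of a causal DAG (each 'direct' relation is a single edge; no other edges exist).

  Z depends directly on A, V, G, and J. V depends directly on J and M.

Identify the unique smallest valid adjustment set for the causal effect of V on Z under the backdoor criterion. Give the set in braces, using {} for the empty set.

{J}

Variables eligible for adjustment (non-descendants of V, excluding V and Z): {A, G, J, M}.
Backdoor paths from V to Z:
  P1: V <- J -> Z
The empty set is not sufficient: P1 (V <- J -> Z) has no collider blocking it and no conditioned non-collider, so it is open.
Try {J}:
  P1: blocked at fork node J ∈ conditioning set.
{J} contains no descendant of V and blocks every backdoor path.
No other singleton works — e.g. {M} leaves P1 open — so {J} is the unique smallest valid adjustment set.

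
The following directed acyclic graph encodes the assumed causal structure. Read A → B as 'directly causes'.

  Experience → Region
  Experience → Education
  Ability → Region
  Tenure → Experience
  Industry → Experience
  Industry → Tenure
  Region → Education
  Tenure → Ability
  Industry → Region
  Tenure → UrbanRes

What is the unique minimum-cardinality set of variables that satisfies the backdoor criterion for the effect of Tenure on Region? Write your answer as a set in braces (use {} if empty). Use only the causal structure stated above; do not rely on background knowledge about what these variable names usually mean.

{Industry}

Variables eligible for adjustment (non-descendants of Tenure, excluding Tenure and Region): {Industry}.
Backdoor paths from Tenure to Region:
  P1: Tenure <- Industry -> Experience -> Region
  P2: Tenure <- Industry -> Experience -> Education <- Region
  P3: Tenure <- Industry -> Region
The empty set is not sufficient: P1 (Tenure <- Industry -> Experience -> Region) has no collider blocking it and no conditioned non-collider, so it is open.
Try {Industry}:
  P1: blocked at fork node Industry ∈ conditioning set.
  P2: blocked at fork node Industry ∈ conditioning set.
  P3: blocked at fork node Industry ∈ conditioning set.
{Industry} contains no descendant of Tenure and blocks every backdoor path.
{Industry} is the unique smallest valid adjustment set.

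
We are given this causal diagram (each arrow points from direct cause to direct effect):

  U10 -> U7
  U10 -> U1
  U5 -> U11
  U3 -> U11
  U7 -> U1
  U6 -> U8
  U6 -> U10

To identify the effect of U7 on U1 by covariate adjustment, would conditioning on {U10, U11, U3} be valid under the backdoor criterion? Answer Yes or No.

Yes

Backdoor paths from U7 to U1 (paths whose first edge points into U7):
  P1: U7 <- U10 -> U1
Condition 1 (no descendant of U7 in the set): holds — descendants of U7 are {U1}; none are in {U10, U11, U3}.
Condition 2 (every backdoor path blocked by {U10, U11, U3}):
  P1: blocked at fork node U10 ∈ conditioning set.
{U10, U11, U3} satisfies the backdoor criterion.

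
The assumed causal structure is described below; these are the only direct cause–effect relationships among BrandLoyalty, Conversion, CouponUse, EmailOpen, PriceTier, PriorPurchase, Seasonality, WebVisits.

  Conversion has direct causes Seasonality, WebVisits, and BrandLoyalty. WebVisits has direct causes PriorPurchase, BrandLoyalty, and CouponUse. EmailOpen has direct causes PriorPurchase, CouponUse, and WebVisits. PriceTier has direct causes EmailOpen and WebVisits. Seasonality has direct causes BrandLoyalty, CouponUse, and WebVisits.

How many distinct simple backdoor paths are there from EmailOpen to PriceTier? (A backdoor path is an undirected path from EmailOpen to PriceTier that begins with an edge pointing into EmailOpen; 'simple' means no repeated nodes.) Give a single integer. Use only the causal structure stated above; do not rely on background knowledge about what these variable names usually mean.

A backdoor path from EmailOpen to PriceTier is any simple undirected path whose first edge points into EmailOpen (i.e. leaves EmailOpen via a parent).
Parents of EmailOpen: {CouponUse, PriorPurchase, WebVisits}.
Enumerating:
  P1: EmailOpen <- CouponUse -> WebVisits -> PriceTier
  P2: EmailOpen <- CouponUse -> Seasonality <- BrandLoyalty -> WebVisits -> PriceTier
  P3: EmailOpen <- CouponUse -> Seasonality <- BrandLoyalty -> Conversion <- WebVisits -> PriceTier
  P4: EmailOpen <- CouponUse -> Seasonality <- WebVisits -> PriceTier
  P5: EmailOpen <- CouponUse -> Seasonality -> Conversion <- BrandLoyalty -> WebVisits -> PriceTier
  P6: EmailOpen <- CouponUse -> Seasonality -> Conversion <- WebVisits -> PriceTier
  P7: EmailOpen <- PriorPurchase -> WebVisits -> PriceTier
  P8: EmailOpen <- WebVisits -> PriceTier
That exhausts the simple backdoor paths. Count: 8.

8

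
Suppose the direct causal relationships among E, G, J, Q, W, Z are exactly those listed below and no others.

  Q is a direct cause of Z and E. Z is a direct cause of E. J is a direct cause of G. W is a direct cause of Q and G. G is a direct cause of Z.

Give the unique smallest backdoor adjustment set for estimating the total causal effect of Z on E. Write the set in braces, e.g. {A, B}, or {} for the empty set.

Variables eligible for adjustment (non-descendants of Z, excluding Z and E): {G, J, Q, W}.
Backdoor paths from Z to E:
  P1: Z <- Q -> E
  P2: Z <- G <- W -> Q -> E
The empty set is not sufficient: P1 (Z <- Q -> E) has no collider blocking it and no conditioned non-collider, so it is open.
Try {Q}:
  P1: blocked at fork node Q ∈ conditioning set.
  P2: blocked at chain node Q ∈ conditioning set.
{Q} contains no descendant of Z and blocks every backdoor path.
No other singleton works — e.g. {W} leaves P1 open — so {Q} is the unique smallest valid adjustment set.

{Q}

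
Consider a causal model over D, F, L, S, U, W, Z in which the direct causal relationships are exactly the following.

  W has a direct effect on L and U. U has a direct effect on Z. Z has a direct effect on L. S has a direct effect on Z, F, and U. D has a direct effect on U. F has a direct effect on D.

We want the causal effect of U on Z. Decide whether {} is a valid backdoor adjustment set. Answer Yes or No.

No

Backdoor paths from U to Z (paths whose first edge points into U):
  P1: U <- S -> Z
  P2: U <- D <- F <- S -> Z
  P3: U <- W -> L <- Z
Condition 1 (no descendant of U in the set): holds — descendants of U are {L, Z}; none are in {}.
Condition 2 (every backdoor path blocked by {}):
  P1: open — no interior node is in the conditioning set.
  P2: open — no interior node is in the conditioning set.
  P3: blocked at collider L (neither it nor any descendant is in the conditioning set).
{} does not satisfy the backdoor criterion.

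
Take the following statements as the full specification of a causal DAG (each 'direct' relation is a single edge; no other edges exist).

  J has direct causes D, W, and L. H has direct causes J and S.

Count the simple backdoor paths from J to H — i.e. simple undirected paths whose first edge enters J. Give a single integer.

A backdoor path from J to H is any simple undirected path whose first edge points into J (i.e. leaves J via a parent).
Parents of J: {D, L, W}.
No simple path from any parent of J reaches H without revisiting J, so there are no backdoor paths.

0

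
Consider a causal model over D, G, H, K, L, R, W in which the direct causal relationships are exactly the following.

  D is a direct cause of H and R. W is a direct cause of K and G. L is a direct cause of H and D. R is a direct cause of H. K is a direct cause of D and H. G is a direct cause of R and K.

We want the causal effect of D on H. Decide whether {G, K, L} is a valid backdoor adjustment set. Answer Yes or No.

Backdoor paths from D to H (paths whose first edge points into D):
  P1: D <- L -> H
  P2: D <- K <- W -> G -> R -> H
  P3: D <- K <- G -> R -> H
  P4: D <- K -> H
Condition 1 (no descendant of D in the set): holds — descendants of D are {H, R}; none are in {G, K, L}.
Condition 2 (every backdoor path blocked by {G, K, L}):
  P1: blocked at fork node L ∈ conditioning set.
  P2: blocked at chain node K ∈ conditioning set.
  P3: blocked at chain node K ∈ conditioning set.
  P4: blocked at fork node K ∈ conditioning set.
{G, K, L} satisfies the backdoor criterion.

Yes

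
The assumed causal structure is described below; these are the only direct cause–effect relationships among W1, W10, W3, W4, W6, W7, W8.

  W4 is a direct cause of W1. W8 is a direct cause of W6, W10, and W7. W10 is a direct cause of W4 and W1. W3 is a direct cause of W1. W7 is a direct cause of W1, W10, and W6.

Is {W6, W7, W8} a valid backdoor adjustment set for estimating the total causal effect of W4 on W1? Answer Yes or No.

No

Backdoor paths from W4 to W1 (paths whose first edge points into W4):
  P1: W4 <- W10 <- W8 -> W7 -> W1
  P2: W4 <- W10 <- W8 -> W6 <- W7 -> W1
  P3: W4 <- W10 <- W7 -> W1
  P4: W4 <- W10 -> W1
Condition 1 (no descendant of W4 in the set): holds — descendants of W4 are {W1}; none are in {W6, W7, W8}.
Condition 2 (every backdoor path blocked by {W6, W7, W8}):
  P1: blocked at fork node W8 ∈ conditioning set.
  P2: blocked at fork node W8 ∈ conditioning set.
  P3: blocked at fork node W7 ∈ conditioning set.
  P4: open — no interior node is in the conditioning set.
{W6, W7, W8} does not satisfy the backdoor criterion.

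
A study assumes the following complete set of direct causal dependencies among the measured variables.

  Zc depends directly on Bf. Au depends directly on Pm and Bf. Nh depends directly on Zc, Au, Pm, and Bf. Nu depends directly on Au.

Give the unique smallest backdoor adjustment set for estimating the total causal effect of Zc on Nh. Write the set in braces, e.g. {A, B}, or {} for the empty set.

Variables eligible for adjustment (non-descendants of Zc, excluding Zc and Nh): {Au, Bf, Nu, Pm}.
Backdoor paths from Zc to Nh:
  P1: Zc <- Bf -> Au <- Pm -> Nh
  P2: Zc <- Bf -> Au -> Nh
  P3: Zc <- Bf -> Nh
The empty set is not sufficient: P2 (Zc <- Bf -> Au -> Nh) has no collider blocking it and no conditioned non-collider, so it is open.
Try {Bf}:
  P1: blocked at fork node Bf ∈ conditioning set.
  P2: blocked at fork node Bf ∈ conditioning set.
  P3: blocked at fork node Bf ∈ conditioning set.
{Bf} contains no descendant of Zc and blocks every backdoor path.
No other singleton works — e.g. {Pm} leaves P2 open — so {Bf} is the unique smallest valid adjustment set.

{Bf}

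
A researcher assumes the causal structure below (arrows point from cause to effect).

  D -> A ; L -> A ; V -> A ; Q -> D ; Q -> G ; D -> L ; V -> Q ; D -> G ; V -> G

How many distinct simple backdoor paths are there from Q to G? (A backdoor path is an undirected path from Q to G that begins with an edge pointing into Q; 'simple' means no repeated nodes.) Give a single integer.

3

A backdoor path from Q to G is any simple undirected path whose first edge points into Q (i.e. leaves Q via a parent).
Parents of Q: {V}.
Enumerating:
  P1: Q <- V -> G
  P2: Q <- V -> A <- D -> G
  P3: Q <- V -> A <- L <- D -> G
That exhausts the simple backdoor paths. Count: 3.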